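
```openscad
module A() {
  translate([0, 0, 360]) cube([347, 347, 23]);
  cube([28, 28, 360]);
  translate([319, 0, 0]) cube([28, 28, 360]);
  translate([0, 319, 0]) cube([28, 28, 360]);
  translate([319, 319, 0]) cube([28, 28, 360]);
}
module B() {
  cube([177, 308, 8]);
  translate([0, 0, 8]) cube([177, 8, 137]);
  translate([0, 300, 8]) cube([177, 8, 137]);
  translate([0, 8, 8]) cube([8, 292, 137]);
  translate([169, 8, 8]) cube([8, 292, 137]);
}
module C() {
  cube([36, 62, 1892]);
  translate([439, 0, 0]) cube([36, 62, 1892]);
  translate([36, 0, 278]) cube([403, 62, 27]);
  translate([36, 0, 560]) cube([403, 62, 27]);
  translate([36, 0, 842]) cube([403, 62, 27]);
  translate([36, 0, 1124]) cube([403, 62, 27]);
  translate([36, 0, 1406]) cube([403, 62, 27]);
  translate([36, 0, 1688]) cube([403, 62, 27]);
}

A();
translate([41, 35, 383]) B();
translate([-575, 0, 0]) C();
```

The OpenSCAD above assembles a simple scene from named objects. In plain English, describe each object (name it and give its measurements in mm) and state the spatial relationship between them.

A is a simple wooden stool: a rectangular seat 347 mm (x) by 347 mm (y), 23 mm thick, top face at z = 383 mm, on four square legs, each 28×28 mm in cross-section. The legs rest on z = 0, each flush with a corner of the seat.

B is an open-topped rectangular box: outside dimensions 177×308×145 mm, with a uniform wall and base thickness of 8 mm. The base is a full 177×308 slab on the floor; four walls sit on top of the base. The front and back walls (the −y and +y sides) span the full width; the two side walls fit between them.

C is a straight ladder. Two 36×62 mm vertical rails, 1892 mm tall, stand 475 mm apart (outside-to-outside) with their front faces coplanar on the −y side. 6 rungs, each 62 mm deep and 27 mm tall, span between the inner faces of the rails, front faces flush with the rails. The lowest rung's underside is at z = 278 mm and rungs are spaced 282 mm apart (underside to underside).

The open box is on top of the stool. The ladder is on the floor beside the stool on its −x side.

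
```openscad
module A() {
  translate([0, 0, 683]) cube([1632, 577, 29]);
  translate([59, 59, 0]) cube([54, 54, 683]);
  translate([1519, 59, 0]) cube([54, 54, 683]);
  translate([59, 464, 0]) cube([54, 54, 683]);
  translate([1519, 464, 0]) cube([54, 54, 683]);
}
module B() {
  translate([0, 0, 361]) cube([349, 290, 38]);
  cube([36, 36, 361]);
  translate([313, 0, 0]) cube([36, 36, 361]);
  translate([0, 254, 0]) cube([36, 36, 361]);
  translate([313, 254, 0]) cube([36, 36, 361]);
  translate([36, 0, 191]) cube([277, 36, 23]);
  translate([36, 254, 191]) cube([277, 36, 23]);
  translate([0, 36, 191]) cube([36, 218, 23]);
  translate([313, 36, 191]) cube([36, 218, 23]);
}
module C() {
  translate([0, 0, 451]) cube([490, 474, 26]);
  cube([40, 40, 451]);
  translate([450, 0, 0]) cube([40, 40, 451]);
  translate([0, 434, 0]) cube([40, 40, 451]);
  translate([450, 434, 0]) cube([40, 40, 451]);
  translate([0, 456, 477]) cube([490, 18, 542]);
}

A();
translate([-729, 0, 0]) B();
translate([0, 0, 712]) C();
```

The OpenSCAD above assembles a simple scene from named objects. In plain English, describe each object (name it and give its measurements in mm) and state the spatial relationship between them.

A is a rectangular dining table. The top is 1632×577×29 mm with its upper surface at z = 712 mm. It stands on four 54×54 mm square legs, each inset 59 mm from the nearest pair of top edges, running from the floor to the underside of the top.

B is a four-legged stool. The seat is 349×290 mm, 38 mm thick, top at z = 399 mm. It stands on four square legs, each 36×36 mm in cross-section, from z = 0 to the seat underside, each flush with a corner of the seat. Four stretchers, 36 mm wide and 23 mm tall, connect adjacent legs with their undersides at z = 191 mm, each running between the inner faces of the legs it joins and aligned with the legs' outer faces on the other axis.

C is a chair: 490×474 mm seat, 26 mm thick, top at z = 477 mm, on four 40 mm square corner legs flush with the seat edges. A 18 mm thick backrest slab spans the full seat width, extending 542 mm above the seat top, its back face flush with the seat's +y edge.

The stool is on the floor beside the table on its −x side. The chair is on top of the table.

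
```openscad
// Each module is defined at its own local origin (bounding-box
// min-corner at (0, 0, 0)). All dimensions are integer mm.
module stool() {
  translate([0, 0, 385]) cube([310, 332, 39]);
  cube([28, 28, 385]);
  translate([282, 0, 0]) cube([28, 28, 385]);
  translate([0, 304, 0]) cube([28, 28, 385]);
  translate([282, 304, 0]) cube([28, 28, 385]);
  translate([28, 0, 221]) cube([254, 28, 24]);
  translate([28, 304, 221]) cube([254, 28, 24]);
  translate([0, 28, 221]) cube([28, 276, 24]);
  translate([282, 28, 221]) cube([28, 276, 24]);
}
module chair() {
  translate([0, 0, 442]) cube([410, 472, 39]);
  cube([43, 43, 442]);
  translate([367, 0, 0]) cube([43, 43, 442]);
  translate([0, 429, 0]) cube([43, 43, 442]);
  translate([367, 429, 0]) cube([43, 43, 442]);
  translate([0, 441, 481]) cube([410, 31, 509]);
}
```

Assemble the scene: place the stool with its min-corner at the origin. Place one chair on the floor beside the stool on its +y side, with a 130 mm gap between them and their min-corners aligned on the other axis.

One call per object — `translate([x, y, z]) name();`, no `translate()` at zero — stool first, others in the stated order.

stool();
translate([0, 462, 0]) chair();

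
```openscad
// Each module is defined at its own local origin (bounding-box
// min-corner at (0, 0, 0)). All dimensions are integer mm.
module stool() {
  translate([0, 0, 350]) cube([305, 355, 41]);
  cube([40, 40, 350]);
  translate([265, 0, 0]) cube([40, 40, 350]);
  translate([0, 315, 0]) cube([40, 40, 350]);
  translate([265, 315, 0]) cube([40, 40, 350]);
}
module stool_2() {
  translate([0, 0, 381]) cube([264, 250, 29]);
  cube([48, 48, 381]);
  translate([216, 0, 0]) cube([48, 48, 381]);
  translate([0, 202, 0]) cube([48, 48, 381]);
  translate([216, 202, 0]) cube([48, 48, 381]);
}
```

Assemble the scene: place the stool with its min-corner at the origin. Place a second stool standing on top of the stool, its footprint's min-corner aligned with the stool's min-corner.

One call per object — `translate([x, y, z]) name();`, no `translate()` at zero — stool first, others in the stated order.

stool();
translate([0, 0, 391]) stool_2();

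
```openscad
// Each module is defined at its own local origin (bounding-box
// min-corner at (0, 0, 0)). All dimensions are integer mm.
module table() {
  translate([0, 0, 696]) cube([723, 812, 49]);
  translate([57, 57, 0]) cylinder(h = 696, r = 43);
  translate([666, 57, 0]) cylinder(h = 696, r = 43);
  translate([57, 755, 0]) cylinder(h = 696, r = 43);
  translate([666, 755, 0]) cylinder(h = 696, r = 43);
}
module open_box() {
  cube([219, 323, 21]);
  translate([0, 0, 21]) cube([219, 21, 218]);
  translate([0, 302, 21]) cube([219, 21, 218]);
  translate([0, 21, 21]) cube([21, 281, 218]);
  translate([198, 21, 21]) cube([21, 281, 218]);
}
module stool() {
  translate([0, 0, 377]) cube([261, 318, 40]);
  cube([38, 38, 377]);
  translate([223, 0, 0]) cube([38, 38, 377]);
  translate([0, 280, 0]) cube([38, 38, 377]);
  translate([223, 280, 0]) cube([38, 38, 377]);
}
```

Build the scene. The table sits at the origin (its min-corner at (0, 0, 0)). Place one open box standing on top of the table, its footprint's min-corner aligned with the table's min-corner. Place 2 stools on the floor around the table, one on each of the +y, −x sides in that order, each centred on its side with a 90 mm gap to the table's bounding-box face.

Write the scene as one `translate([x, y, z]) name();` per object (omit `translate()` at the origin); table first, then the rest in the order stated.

table();
translate([0, 0, 745]) open_box();
translate([231, 902, 0]) stool();
translate([-351, 247, 0]) stool();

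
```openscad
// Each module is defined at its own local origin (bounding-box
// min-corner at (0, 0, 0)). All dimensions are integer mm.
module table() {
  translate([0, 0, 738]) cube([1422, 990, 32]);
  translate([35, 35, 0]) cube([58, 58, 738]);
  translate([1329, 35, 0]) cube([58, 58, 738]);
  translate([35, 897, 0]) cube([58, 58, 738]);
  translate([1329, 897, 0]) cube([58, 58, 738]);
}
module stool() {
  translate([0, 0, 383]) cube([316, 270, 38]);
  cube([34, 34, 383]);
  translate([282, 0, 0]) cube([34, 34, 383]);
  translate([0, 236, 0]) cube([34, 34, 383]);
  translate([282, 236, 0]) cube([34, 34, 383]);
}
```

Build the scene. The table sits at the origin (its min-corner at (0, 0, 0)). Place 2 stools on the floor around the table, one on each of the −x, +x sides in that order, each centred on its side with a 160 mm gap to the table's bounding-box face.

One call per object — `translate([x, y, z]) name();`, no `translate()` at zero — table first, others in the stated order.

table();
translate([-476, 360, 0]) stool();
translate([1582, 360, 0]) stool();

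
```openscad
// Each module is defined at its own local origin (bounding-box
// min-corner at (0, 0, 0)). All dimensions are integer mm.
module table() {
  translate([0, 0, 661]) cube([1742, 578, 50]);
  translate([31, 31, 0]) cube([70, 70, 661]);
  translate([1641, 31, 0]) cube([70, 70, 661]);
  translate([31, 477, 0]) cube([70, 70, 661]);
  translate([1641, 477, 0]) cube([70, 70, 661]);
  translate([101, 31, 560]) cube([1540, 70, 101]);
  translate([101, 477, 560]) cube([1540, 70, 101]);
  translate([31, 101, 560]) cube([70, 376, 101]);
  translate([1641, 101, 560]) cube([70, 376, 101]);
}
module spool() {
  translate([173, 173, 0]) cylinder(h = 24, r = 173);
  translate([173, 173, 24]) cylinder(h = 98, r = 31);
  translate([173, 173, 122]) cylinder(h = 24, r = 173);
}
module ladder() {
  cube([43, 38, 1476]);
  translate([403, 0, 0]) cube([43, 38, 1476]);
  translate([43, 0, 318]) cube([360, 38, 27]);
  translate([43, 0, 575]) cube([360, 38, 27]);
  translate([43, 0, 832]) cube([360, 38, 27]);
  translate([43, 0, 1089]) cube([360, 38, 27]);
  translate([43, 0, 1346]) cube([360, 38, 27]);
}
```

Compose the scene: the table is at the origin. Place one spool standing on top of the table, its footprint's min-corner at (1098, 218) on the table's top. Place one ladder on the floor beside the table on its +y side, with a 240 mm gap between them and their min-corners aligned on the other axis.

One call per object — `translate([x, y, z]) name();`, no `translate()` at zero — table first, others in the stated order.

table();
translate([1098, 218, 711]) spool();
translate([0, 818, 0]) ladder();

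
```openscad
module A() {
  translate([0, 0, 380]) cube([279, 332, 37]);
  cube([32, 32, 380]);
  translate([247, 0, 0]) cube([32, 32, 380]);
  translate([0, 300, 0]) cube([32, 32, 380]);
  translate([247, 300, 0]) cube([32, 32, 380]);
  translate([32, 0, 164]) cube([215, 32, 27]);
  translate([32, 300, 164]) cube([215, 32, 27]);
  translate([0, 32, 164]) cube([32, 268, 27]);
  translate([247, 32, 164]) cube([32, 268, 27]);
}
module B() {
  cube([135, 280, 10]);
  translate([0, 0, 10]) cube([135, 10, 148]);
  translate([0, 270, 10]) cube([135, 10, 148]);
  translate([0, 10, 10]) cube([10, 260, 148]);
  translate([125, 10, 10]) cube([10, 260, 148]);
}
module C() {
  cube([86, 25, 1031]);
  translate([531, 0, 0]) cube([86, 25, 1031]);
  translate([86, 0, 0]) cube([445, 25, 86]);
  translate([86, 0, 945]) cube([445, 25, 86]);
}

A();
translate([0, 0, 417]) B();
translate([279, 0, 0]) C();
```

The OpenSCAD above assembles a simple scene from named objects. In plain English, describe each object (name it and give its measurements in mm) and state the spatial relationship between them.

A is a simple wooden stool: a rectangular seat 279 mm (x) by 332 mm (y), 37 mm thick, top face at z = 417 mm, on four square legs, each 32×32 mm in cross-section. The legs rest on z = 0, each flush with a corner of the seat. Four stretchers, 32 mm wide and 27 mm tall, connect adjacent legs with their undersides at z = 164 mm, each running between the inner faces of the legs it joins and aligned with the legs' outer faces on the other axis.

B is an open storage box with external size 135×280×158 mm and wall thickness 10 mm (the base is also 10 mm thick). The base covers the whole footprint; the four walls stand on the base, with the y-facing walls full-width and the x-facing walls fitting between their inner faces.

C is a picture frame with a 445×859 mm rectangular opening (x by z) and a uniform 86 mm border on every side. Frame depth is 25 mm along y. It is built from two vertical stiles running the full outside height and two horizontal rails spanning the gap between the stiles.

The open box is on top of the stool. The picture frame is against the stool's +x side, with their −y faces flush.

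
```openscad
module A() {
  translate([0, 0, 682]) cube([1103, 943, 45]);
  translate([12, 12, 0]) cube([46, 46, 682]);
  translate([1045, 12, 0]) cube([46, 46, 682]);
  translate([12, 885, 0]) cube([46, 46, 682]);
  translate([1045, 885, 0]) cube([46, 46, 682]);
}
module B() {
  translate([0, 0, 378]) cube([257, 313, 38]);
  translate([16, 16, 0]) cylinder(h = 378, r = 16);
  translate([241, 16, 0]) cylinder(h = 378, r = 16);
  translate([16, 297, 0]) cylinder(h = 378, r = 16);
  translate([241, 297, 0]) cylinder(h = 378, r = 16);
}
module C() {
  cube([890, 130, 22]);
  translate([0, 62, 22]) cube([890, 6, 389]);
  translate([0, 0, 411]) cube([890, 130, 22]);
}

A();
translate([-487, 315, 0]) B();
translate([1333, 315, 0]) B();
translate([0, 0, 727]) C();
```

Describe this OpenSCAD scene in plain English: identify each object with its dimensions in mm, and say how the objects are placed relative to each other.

A is a rectangular dining table. The top is 1103×943×45 mm with its upper surface at z = 727 mm. It stands on four 46×46 mm square legs, each inset 12 mm from the nearest pair of top edges, running from the floor to the underside of the top.

B is a simple wooden stool: a rectangular seat 257 mm (x) by 313 mm (y), 38 mm thick, top face at z = 416 mm, on four round legs, each 32 mm in diameter. The legs rest on z = 0, each leg's axis is inset half a diameter from the nearest pair of seat edges (so the leg's bounding box is flush with the corner).

C is an I-beam lying along x, 890 mm long. Overall section height 433 mm. Two flanges 130 mm wide (y) and 22 mm thick, one on the floor and one at the top; a web 6 mm thick runs between them, centred on the flange width.

Two stools sit around the table at the −x, +x sides. The I-beam is on top of the table.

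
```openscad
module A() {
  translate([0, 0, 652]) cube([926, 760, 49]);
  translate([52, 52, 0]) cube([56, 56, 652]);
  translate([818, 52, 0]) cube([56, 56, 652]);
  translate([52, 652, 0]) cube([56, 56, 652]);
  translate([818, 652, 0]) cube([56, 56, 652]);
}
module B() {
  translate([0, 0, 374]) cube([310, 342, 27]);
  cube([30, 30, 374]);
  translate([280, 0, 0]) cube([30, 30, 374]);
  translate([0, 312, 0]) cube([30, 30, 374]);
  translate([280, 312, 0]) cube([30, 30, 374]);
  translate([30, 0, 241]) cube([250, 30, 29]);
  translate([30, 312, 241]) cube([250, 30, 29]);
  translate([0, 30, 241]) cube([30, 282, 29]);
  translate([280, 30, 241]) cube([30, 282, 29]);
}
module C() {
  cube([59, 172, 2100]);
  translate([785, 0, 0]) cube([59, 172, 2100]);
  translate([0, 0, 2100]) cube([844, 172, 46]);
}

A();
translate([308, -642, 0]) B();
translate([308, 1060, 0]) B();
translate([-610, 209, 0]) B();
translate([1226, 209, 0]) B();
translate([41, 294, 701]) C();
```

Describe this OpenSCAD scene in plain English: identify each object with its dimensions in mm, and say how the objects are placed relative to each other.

A is a table: top 926 mm (x) × 760 mm (y), 49 mm thick, upper face at z = 701 mm, on four 56×56 mm square legs, each inset 52 mm from the nearest pair of top edges, running from z = 0 to the bottom of the top.

B is a four-legged stool. The seat is a 310×342×27 mm slab whose top surface is at z = 401 mm; four square legs, each 30×30 mm in cross-section, run from the floor (z = 0) to the underside of the seat, each flush with a corner of the seat. Four stretchers, 30 mm wide and 29 mm tall, connect adjacent legs with their undersides at z = 241 mm, each running between the inner faces of the legs it joins and aligned with the legs' outer faces on the other axis.

C is a rectangular door frame: two vertical jambs of 59×172 mm section, 2100 mm tall, with a clear opening 726 mm wide between their inner faces. A header 46 mm tall and 172 mm deep lies on top of the jambs and spans the full outside width.

Four stools sit around the table at the −y, +y, −x, +x sides. The door frame is on top of the table, centred.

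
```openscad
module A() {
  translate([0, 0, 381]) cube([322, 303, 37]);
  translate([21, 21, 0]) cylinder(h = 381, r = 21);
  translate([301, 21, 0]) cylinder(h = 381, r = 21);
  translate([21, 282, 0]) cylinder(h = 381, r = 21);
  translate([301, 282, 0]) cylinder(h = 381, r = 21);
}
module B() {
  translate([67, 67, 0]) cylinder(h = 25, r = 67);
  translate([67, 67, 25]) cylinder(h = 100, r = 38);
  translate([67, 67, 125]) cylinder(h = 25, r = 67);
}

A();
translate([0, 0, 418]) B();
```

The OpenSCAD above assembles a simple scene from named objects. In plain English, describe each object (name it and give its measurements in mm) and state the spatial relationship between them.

A is a simple wooden stool: a rectangular seat 322 mm (x) by 303 mm (y), 37 mm thick, top face at z = 418 mm, on four round legs, each 42 mm in diameter. The legs rest on z = 0, each leg's axis is inset half a diameter from the nearest pair of seat edges (so the leg's bounding box is flush with the corner).

B is a spool: two coaxial disc flanges of radius 67 mm and thickness 25 mm, joined by a core cylinder of radius 38 mm and height 100 mm. The lower flange rests on z = 0 and the three cylinders share a vertical axis.

The spool is on top of the stool.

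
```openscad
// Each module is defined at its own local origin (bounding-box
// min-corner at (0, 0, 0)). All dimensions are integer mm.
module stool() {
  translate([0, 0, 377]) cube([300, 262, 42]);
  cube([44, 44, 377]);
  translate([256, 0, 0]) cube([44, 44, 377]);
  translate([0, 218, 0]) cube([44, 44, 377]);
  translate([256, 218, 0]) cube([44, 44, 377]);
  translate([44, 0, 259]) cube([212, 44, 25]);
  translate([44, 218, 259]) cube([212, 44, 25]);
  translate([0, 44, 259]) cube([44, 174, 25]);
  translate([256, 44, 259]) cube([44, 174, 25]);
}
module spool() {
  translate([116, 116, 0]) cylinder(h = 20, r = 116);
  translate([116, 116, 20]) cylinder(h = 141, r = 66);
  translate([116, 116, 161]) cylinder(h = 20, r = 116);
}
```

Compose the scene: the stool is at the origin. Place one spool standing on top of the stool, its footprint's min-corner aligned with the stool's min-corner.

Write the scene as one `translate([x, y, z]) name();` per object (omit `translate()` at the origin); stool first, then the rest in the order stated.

stool();
translate([0, 0, 419]) spool();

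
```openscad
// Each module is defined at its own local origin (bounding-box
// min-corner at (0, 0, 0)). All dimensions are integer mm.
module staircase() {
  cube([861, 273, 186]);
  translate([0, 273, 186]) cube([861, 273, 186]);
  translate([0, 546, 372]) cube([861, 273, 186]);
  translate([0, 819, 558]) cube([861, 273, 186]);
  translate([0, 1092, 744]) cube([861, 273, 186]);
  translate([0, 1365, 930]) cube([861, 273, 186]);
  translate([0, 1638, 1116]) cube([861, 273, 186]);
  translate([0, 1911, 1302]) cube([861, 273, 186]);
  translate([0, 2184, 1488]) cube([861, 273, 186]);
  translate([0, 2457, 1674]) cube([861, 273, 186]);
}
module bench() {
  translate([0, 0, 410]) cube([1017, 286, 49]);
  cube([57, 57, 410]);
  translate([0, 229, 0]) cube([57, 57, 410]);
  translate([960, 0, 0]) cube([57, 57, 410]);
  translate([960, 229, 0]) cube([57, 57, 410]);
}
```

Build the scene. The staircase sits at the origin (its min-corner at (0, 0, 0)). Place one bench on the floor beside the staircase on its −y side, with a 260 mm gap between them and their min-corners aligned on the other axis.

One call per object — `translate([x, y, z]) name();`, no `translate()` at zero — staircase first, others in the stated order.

staircase();
translate([0, -546, 0]) bench();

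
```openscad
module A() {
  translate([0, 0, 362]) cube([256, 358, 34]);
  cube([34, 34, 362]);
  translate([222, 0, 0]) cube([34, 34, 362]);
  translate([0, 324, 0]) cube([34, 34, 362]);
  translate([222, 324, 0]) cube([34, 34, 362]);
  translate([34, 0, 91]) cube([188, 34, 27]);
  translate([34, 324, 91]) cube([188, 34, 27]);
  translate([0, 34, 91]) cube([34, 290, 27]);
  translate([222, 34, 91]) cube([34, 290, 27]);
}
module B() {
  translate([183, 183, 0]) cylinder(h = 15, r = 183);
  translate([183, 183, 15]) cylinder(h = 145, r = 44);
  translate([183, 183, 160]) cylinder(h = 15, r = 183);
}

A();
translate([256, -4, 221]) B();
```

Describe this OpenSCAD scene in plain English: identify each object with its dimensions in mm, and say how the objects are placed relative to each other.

A is a four-legged stool. The seat is 256×358 mm, 34 mm thick, top at z = 396 mm. It stands on four square legs, each 34×34 mm in cross-section, from z = 0 to the seat underside, each flush with a corner of the seat. Four stretchers, 34 mm wide and 27 mm tall, connect adjacent legs with their undersides at z = 91 mm, each running between the inner faces of the legs it joins and aligned with the legs' outer faces on the other axis.

B is a spool: two coaxial disc flanges of radius 183 mm and thickness 15 mm, joined by a core cylinder of radius 44 mm and height 145 mm. The lower flange rests on z = 0 and the three cylinders share a vertical axis.

The spool is beside the stool with their tops flush at z = 396.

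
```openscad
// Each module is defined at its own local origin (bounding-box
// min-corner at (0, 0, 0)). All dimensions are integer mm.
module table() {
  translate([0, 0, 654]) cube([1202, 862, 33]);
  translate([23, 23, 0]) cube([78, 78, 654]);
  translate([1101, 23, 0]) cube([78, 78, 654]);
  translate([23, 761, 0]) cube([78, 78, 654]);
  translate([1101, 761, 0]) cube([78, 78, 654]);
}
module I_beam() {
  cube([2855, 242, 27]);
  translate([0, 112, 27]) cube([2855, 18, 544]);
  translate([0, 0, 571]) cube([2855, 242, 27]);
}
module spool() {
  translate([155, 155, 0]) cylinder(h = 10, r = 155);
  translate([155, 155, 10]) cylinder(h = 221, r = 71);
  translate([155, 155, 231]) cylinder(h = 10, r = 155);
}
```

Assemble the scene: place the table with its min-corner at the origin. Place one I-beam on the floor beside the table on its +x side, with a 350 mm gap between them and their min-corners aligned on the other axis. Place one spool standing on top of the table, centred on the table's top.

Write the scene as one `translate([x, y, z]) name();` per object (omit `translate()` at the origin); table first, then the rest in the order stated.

table();
translate([1552, 0, 0]) I_beam();
translate([446, 276, 687]) spool();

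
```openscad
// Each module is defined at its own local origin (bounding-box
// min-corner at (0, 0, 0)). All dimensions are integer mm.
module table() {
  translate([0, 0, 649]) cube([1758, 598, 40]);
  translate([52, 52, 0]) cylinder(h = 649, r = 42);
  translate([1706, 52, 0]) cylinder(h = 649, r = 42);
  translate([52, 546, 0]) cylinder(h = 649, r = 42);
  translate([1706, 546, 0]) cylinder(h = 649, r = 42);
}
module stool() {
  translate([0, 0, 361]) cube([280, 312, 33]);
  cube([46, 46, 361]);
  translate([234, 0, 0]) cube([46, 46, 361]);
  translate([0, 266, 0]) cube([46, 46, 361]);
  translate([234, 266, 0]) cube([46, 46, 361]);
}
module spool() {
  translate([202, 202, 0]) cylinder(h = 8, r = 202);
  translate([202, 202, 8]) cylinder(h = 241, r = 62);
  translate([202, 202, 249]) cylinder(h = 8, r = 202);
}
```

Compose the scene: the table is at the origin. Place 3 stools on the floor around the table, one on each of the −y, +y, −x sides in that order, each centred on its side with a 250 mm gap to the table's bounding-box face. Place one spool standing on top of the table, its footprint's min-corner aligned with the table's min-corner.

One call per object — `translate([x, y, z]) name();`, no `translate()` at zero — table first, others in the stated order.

table();
translate([739, -562, 0]) stool();
translate([739, 848, 0]) stool();
translate([-530, 143, 0]) stool();
translate([0, 0, 689]) spool();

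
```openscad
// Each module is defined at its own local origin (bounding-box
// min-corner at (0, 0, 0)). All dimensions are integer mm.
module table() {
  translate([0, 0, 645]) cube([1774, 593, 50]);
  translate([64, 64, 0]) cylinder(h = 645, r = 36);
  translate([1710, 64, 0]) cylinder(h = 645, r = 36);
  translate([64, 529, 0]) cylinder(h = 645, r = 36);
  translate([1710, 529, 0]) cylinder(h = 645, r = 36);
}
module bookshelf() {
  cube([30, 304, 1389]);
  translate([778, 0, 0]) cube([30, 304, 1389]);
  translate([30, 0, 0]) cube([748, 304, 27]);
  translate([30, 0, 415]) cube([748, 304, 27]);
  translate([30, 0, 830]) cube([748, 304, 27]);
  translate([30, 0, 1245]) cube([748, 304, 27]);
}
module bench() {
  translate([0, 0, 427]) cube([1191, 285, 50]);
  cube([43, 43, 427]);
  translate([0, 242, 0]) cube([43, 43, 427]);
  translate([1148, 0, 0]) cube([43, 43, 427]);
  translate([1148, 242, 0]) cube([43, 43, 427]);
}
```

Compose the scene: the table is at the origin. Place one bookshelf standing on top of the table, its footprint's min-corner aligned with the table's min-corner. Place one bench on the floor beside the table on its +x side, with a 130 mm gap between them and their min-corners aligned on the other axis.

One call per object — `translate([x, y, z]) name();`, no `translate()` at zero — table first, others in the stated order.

table();
translate([0, 0, 695]) bookshelf();
translate([1904, 0, 0]) bench();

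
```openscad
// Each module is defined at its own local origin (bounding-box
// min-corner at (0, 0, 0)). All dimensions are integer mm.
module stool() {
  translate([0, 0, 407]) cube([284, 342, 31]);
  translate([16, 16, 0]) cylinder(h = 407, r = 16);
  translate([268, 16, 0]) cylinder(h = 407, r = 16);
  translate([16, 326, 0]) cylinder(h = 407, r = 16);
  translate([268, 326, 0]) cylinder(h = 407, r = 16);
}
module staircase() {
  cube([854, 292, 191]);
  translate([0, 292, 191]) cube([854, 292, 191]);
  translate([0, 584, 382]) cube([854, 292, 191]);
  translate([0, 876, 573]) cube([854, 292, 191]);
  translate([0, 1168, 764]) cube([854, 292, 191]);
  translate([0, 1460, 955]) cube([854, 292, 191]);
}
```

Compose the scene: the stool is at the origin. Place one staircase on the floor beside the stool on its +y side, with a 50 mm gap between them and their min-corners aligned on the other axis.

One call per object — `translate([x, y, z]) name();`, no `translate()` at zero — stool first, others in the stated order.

stool();
translate([0, 392, 0]) staircase();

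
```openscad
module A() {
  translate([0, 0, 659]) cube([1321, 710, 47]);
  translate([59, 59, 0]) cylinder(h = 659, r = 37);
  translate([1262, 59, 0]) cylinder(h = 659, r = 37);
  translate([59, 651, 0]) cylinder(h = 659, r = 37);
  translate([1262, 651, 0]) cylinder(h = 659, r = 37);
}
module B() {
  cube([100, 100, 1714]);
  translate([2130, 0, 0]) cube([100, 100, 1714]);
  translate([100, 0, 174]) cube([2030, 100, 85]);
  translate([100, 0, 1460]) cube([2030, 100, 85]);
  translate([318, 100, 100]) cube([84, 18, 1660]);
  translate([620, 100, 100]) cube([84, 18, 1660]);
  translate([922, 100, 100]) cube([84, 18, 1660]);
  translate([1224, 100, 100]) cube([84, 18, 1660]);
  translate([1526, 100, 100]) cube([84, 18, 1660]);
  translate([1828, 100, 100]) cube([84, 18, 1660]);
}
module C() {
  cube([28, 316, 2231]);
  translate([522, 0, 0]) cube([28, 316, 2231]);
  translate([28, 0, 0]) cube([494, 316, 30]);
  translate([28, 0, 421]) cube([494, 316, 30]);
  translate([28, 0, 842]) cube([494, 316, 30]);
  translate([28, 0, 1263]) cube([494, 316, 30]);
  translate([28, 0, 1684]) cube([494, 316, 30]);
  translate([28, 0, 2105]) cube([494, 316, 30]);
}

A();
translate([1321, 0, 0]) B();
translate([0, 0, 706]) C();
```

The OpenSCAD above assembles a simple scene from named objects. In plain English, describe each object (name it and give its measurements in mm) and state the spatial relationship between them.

A is a table: top 1321 mm (x) × 710 mm (y), 47 mm thick, upper face at z = 706 mm, on four round legs of 74 mm diameter, each leg's bounding box inset 22 mm from the nearest pair of top edges, running from z = 0 to the bottom of the top.

B is a fence section. Two 100×100 mm posts, 1714 mm tall, stand on the floor with a clear span of 2030 mm between their inner faces. Two horizontal rails of 100×85 mm section span the gap between the posts with their undersides at z = 174 mm and z = 1460 mm, flush with the posts' −y face. 6 pickets, each 84 mm wide, 18 mm thick and 1660 mm tall, are fixed to the +y face of the rails with their bottoms at z = 100 mm, evenly spaced across the span with equal gaps (rounded down to the nearest mm) at the −x end and between each pair — any rounding remainder accumulates at the +x end.

C is an open bookshelf. Two side panels, each 28 mm thick, 316 mm deep and 2231 mm tall, stand 550 mm apart (outside-to-outside). Between them sit 6 shelves, each 30 mm thick and 316 mm deep, spanning the full gap between the sides. The bottom shelf rests on the floor (its underside at z = 0) and the clear gap between one shelf's top and the next shelf's underside is 391 mm.

The fence section is against the table's +x side, with their −y faces flush. The bookshelf is on top of the table.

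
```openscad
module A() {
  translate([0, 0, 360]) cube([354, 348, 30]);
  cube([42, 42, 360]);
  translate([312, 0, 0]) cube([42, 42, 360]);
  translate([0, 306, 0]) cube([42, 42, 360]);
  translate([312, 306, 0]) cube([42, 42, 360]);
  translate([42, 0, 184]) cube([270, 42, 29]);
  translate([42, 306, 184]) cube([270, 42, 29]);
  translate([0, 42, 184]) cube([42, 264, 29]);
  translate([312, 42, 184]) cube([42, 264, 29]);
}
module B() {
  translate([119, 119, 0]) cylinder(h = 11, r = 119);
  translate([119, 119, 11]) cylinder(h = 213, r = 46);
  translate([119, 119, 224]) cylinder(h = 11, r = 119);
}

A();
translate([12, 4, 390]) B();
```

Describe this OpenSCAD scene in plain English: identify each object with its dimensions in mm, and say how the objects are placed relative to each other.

A is a simple wooden stool: a rectangular seat 354 mm (x) by 348 mm (y), 30 mm thick, top face at z = 390 mm, on four square legs, each 42×42 mm in cross-section. The legs rest on z = 0, each flush with a corner of the seat. Four stretchers, 42 mm wide and 29 mm tall, connect adjacent legs with their undersides at z = 184 mm, each running between the inner faces of the legs it joins and aligned with the legs' outer faces on the other axis.

B is a spool: two coaxial disc flanges of radius 119 mm and thickness 11 mm, joined by a core cylinder of radius 46 mm and height 213 mm. The lower flange rests on z = 0 and the three cylinders share a vertical axis.

The spool is on top of the stool.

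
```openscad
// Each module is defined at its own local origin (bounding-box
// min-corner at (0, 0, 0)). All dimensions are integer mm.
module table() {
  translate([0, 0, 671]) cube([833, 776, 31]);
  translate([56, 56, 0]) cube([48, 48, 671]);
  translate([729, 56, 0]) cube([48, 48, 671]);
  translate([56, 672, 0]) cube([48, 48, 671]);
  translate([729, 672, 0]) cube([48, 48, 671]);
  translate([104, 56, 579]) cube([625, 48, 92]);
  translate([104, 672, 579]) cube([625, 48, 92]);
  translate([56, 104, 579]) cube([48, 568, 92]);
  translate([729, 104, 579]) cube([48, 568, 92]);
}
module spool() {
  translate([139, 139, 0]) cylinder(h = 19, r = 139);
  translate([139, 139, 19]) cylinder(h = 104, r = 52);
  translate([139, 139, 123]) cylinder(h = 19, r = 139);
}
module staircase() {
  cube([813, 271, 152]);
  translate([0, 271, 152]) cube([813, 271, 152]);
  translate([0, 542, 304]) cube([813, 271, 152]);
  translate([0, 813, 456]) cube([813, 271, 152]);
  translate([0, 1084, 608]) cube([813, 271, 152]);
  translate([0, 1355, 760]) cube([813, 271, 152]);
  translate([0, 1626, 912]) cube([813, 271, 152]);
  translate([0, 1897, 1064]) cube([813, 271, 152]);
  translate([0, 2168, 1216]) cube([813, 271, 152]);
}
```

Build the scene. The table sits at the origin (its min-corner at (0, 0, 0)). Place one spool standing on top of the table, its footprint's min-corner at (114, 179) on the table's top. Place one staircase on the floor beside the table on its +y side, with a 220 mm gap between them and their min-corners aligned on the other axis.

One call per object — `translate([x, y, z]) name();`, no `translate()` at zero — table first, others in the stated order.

table();
translate([114, 179, 702]) spool();
translate([0, 996, 0]) staircase();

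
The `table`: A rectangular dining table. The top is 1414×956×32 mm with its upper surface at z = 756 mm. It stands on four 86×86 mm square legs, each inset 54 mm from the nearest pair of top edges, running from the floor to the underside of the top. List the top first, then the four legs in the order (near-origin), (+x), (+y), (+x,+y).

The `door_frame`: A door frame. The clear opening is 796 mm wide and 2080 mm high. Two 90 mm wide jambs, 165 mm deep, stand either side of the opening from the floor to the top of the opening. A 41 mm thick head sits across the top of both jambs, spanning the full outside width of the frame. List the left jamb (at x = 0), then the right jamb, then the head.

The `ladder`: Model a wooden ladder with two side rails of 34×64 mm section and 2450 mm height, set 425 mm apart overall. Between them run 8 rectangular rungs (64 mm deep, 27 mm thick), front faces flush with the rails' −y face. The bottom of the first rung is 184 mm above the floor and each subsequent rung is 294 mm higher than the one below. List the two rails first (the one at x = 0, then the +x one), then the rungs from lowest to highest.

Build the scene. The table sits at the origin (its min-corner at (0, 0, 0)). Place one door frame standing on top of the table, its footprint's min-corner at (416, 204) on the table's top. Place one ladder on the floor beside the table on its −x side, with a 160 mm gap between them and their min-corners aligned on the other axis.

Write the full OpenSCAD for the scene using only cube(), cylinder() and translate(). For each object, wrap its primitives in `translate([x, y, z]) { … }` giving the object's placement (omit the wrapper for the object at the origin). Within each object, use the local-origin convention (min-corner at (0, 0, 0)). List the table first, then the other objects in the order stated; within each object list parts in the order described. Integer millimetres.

translate([0, 0, 724]) cube([1414, 956, 32]);
translate([54, 54, 0]) cube([86, 86, 724]);
translate([1274, 54, 0]) cube([86, 86, 724]);
translate([54, 816, 0]) cube([86, 86, 724]);
translate([1274, 816, 0]) cube([86, 86, 724]);
translate([416, 204, 756]) {
  cube([90, 165, 2080]);
  translate([886, 0, 0]) cube([90, 165, 2080]);
  translate([0, 0, 2080]) cube([976, 165, 41]);
}
translate([-585, 0, 0]) {
  cube([34, 64, 2450]);
  translate([391, 0, 0]) cube([34, 64, 2450]);
  translate([34, 0, 184]) cube([357, 64, 27]);
  translate([34, 0, 478]) cube([357, 64, 27]);
  translate([34, 0, 772]) cube([357, 64, 27]);
  translate([34, 0, 1066]) cube([357, 64, 27]);
  translate([34, 0, 1360]) cube([357, 64, 27]);
  translate([34, 0, 1654]) cube([357, 64, 27]);
  translate([34, 0, 1948]) cube([357, 64, 27]);
  translate([34, 0, 2242]) cube([357, 64, 27]);
}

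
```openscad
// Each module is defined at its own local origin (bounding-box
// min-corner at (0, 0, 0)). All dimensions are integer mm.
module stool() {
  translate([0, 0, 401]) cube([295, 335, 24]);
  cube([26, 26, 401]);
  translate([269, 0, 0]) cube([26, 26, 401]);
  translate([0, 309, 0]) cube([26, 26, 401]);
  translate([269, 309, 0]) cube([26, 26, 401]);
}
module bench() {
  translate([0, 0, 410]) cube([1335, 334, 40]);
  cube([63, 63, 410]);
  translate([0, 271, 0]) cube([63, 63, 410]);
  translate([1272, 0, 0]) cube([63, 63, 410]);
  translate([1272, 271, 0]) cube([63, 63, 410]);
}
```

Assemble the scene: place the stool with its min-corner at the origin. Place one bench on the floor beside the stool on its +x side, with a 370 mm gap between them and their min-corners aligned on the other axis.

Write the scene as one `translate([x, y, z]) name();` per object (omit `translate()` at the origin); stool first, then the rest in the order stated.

stool();
translate([665, 0, 0]) bench();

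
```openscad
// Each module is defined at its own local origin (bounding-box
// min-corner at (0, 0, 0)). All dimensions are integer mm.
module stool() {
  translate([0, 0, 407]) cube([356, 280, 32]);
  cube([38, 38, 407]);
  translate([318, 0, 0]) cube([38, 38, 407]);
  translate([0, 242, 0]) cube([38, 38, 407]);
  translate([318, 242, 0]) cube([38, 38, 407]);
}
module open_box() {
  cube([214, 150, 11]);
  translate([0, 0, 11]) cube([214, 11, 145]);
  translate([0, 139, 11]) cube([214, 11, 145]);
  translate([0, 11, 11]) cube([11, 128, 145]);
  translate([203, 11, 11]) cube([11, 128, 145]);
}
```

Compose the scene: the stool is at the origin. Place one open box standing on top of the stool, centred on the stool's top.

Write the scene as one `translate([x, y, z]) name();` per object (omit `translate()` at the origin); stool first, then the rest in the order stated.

stool();
translate([71, 65, 439]) open_box();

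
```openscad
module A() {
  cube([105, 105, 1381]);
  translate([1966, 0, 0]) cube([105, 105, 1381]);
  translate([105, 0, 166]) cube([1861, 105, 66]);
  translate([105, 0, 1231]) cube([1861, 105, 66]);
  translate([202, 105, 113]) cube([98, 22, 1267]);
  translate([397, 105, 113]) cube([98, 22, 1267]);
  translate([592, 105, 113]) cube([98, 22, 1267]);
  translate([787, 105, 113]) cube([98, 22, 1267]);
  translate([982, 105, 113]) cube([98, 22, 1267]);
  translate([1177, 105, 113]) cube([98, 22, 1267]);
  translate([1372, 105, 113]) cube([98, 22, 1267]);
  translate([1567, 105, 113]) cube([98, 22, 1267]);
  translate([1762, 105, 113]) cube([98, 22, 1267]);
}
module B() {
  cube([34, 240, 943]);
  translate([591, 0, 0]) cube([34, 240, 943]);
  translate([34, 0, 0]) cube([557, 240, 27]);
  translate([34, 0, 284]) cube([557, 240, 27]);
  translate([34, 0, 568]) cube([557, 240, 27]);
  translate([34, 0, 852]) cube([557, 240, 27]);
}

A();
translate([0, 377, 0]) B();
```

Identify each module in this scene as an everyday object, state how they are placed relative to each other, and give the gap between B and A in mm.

The bookshelf's nearest face is 250 mm from the fence section's +y face.

A is a fence section. B is a bookshelf. The bookshelf is on the floor beside the fence section on its +y side. The gap between the bookshelf and the fence section is 250 mm.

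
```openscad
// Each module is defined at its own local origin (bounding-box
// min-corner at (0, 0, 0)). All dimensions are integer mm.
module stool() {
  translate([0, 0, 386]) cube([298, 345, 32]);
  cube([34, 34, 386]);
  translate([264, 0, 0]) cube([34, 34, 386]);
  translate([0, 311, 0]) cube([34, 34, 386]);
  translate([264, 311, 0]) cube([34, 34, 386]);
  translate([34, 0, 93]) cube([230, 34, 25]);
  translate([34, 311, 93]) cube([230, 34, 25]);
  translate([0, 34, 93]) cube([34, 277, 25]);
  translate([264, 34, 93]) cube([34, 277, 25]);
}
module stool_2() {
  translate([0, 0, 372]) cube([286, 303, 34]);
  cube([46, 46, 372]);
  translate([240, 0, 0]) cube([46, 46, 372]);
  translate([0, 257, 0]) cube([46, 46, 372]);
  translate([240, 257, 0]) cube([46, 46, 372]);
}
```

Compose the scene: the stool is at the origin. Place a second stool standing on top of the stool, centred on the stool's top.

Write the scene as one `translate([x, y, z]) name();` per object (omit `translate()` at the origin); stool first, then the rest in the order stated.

stool();
translate([6, 21, 418]) stool_2();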